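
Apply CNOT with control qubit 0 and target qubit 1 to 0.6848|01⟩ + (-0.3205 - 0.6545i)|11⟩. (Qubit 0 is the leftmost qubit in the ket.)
0.6848|01⟩ + (-0.3205 - 0.6545i)|10⟩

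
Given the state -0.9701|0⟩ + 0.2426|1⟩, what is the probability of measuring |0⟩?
0.9411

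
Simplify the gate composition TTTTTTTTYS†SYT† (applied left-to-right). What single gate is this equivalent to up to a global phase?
T†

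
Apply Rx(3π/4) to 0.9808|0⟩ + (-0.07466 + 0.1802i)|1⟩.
(0.5418 + 0.06898i)|0⟩ + (-0.02857 - 0.8372i)|1⟩

Rx(3π/4) = [[cos(θ/2), −i·sin(θ/2)], [−i·sin(θ/2), cos(θ/2)]]; θ = 3π/4, cos(θ/2) ≈ 0.382683, sin(θ/2) ≈ 0.92388.
With a = amp(|0⟩) = 0.9808 and b = amp(|1⟩) = (-0.07466 + 0.1802i):
new amp(|0⟩) = (0.382683)·a + (-0.92388i)·b = (0.5418 + 0.06898i)
new amp(|1⟩) = (-0.92388i)·a + (0.382683)·b = (-0.02857 - 0.8372i)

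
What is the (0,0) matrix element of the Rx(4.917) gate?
-0.7756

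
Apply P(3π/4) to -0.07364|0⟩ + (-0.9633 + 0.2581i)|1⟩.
-0.07364|0⟩ + (0.4987 - 0.8637i)|1⟩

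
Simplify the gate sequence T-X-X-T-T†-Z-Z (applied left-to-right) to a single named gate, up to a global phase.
T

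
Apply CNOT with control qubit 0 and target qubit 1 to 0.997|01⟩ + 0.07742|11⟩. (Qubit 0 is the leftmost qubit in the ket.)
0.997|01⟩ + 0.07742|10⟩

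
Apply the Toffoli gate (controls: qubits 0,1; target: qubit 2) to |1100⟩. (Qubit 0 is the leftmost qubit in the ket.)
|1110⟩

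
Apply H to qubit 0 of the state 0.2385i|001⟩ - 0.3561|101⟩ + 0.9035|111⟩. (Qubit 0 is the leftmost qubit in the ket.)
(-0.2518 + 0.1686i)|001⟩ + 0.6389|011⟩ + (0.2518 + 0.1686i)|101⟩ - 0.6389|111⟩

H on qubit 0 mixes each pair of kets that differ only in qubit 0: amplitudes (a, b) of (|…0…⟩, |…1…⟩) become ((a + b)/√2, (a − b)/√2). Kets absent from the input have amplitude 0.
(|001⟩, |101⟩): (a, b) = (0.2385i, -0.3561) → ((-0.2518 + 0.1686i), (0.2518 + 0.1686i))
(|011⟩, |111⟩): (a, b) = (0, 0.9035) → (0.6389, -0.6389)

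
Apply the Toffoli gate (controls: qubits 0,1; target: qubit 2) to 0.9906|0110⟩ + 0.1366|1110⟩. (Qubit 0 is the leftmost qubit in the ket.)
0.9906|0110⟩ + 0.1366|1100⟩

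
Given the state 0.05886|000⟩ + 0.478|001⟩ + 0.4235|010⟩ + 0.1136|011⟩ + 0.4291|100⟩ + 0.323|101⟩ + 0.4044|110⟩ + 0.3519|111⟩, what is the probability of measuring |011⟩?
0.0129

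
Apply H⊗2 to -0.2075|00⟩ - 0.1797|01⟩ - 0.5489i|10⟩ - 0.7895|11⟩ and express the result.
(-0.5884 - 0.2745i)|00⟩ + (0.3809 - 0.2745i)|01⟩ + (0.2012 + 0.2745i)|10⟩ + (-0.4087 + 0.2745i)|11⟩

H⊗2 gives amp(|y⟩) = (1/2) Σ_x (−1)^(x·y) amp(|x⟩), where x·y is the number of positions in which both x and y have a 1.
|00⟩: (-0.2075 - 0.1797 - 0.5489i - 0.7895)/2 = (-0.5884 - 0.2745i)
|01⟩: (-0.2075 + 0.1797 - 0.5489i + 0.7895)/2 = (0.3809 - 0.2745i)
|10⟩: (-0.2075 - 0.1797 + 0.5489i + 0.7895)/2 = (0.2012 + 0.2745i)
|11⟩: (-0.2075 + 0.1797 + 0.5489i - 0.7895)/2 = (-0.4087 + 0.2745i)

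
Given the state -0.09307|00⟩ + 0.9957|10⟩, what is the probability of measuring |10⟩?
0.9914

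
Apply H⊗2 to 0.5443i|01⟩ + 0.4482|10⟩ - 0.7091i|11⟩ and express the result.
(0.2241 - 0.0824i)|00⟩ + (0.2241 + 0.0824i)|01⟩ + (-0.2241 + 0.6267i)|10⟩ + (-0.2241 - 0.6267i)|11⟩

H⊗2 gives amp(|y⟩) = (1/2) Σ_x (−1)^(x·y) amp(|x⟩), where x·y is the number of positions in which both x and y have a 1.
|00⟩: (0.5443i + 0.4482 - 0.7091i)/2 = (0.2241 - 0.0824i)
|01⟩: (-0.5443i + 0.4482 + 0.7091i)/2 = (0.2241 + 0.0824i)
|10⟩: (0.5443i - 0.4482 + 0.7091i)/2 = (-0.2241 + 0.6267i)
|11⟩: (-0.5443i - 0.4482 - 0.7091i)/2 = (-0.2241 - 0.6267i)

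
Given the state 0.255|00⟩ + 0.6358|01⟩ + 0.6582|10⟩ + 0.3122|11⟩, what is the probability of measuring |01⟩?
0.4042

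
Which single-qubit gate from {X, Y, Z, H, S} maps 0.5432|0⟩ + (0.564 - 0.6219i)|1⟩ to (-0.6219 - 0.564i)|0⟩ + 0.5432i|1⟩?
Y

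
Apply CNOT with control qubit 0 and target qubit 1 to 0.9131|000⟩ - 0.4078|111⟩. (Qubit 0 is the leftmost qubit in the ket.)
0.9131|000⟩ - 0.4078|101⟩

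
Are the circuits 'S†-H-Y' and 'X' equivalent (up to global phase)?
No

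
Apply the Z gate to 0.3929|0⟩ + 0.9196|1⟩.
0.3929|0⟩ - 0.9196|1⟩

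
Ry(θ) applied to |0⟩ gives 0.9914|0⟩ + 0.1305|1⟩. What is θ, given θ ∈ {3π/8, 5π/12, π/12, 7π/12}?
π/12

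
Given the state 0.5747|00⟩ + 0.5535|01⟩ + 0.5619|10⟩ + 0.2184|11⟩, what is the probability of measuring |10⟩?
0.3157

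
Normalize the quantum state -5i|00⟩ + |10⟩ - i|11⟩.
-0.9623i|00⟩ + 0.1925|10⟩ - 0.1925i|11⟩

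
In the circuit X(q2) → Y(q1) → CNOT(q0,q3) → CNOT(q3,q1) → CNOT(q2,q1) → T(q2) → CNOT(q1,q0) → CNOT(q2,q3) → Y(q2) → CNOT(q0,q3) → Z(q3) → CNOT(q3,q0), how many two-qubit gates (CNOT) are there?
7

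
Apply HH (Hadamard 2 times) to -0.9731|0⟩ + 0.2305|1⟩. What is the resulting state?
-0.9731|0⟩ + 0.2305|1⟩

H² = I, so an even number of Hadamards cancels: H^2 = I and the state is unchanged.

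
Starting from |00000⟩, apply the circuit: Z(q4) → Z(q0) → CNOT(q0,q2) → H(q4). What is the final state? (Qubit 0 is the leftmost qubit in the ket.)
1/√2|00000⟩ + 1/√2|00001⟩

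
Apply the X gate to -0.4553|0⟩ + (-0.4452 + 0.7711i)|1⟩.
(-0.4452 + 0.7711i)|0⟩ - 0.4553|1⟩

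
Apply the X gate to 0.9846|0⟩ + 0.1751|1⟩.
0.1751|0⟩ + 0.9846|1⟩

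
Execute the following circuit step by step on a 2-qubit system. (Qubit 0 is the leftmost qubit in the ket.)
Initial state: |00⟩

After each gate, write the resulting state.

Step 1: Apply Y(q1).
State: i|01⟩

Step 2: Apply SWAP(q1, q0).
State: i|10⟩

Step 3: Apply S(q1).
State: i|10⟩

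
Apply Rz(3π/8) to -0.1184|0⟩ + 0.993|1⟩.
(-0.09845 + 0.06578i)|0⟩ + (0.8256 + 0.5517i)|1⟩

Rz(3π/8) = [[e^(−iθ/2), 0], [0, e^(iθ/2)]] with e^(±iθ/2) = cos(θ/2) ± i·sin(θ/2); θ = 3π/8, cos(θ/2) ≈ 0.83147, sin(θ/2) ≈ 0.55557.
With a = amp(|0⟩) = -0.1184 and b = amp(|1⟩) = 0.993:
new amp(|0⟩) = (0.83147 - 0.55557i)·a = (-0.09845 + 0.06578i)
new amp(|1⟩) = (0.83147 + 0.55557i)·b = (0.8256 + 0.5517i)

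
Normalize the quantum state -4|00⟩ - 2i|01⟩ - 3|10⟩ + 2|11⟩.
-0.6963|00⟩ - 0.3482i|01⟩ - 0.5222|10⟩ + 0.3482|11⟩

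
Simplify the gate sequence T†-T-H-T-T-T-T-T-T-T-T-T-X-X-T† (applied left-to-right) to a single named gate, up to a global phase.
H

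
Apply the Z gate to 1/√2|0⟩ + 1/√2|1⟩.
1/√2|0⟩ - 1/√2|1⟩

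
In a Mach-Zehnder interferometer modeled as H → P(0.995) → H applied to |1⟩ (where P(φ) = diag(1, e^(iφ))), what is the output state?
(0.2277 - 0.4194i)|0⟩ + (0.7723 + 0.4194i)|1⟩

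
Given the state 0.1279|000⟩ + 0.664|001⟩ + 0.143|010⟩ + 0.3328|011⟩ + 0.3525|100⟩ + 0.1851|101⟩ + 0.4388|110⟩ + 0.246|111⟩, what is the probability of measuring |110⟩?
0.1925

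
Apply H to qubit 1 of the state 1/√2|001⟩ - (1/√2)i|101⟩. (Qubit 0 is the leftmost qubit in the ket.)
1/2|001⟩ + 1/2|011⟩ - (1/2)i|101⟩ - (1/2)i|111⟩

H on qubit 1 mixes each pair of kets that differ only in qubit 1: amplitudes (a, b) of (|…0…⟩, |…1…⟩) become ((a + b)/√2, (a − b)/√2). Kets absent from the input have amplitude 0.
(|001⟩, |011⟩): (a, b) = (1/√2, 0) → (1/2, 1/2)
(|101⟩, |111⟩): (a, b) = (-(1/√2)i, 0) → (-(1/2)i, -(1/2)i)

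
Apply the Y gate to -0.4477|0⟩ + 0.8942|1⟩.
-0.8942i|0⟩ - 0.4477i|1⟩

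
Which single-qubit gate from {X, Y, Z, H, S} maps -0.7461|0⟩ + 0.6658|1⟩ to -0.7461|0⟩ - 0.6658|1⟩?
Z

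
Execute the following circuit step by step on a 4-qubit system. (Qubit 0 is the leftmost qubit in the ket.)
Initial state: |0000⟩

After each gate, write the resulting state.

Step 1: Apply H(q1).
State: 1/√2|0000⟩ + 1/√2|0100⟩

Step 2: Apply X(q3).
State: 1/√2|0001⟩ + 1/√2|0101⟩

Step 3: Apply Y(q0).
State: (1/√2)i|1001⟩ + (1/√2)i|1101⟩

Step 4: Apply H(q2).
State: (1/2)i|1001⟩ + (1/2)i|1011⟩ + (1/2)i|1101⟩ + (1/2)i|1111⟩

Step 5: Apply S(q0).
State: -1/2|1001⟩ - 1/2|1011⟩ - 1/2|1101⟩ - 1/2|1111⟩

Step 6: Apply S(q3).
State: -(1/2)i|1001⟩ - (1/2)i|1011⟩ - (1/2)i|1101⟩ - (1/2)i|1111⟩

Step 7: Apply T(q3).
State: (1/√8 - (1/√8)i)|1001⟩ + (1/√8 - (1/√8)i)|1011⟩ + (1/√8 - (1/√8)i)|1101⟩ + (1/√8 - (1/√8)i)|1111⟩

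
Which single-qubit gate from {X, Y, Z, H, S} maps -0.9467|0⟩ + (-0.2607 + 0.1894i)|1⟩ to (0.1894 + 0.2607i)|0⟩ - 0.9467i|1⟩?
Y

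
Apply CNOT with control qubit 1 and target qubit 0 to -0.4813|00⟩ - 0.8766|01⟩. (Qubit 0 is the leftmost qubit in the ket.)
-0.4813|00⟩ - 0.8766|11⟩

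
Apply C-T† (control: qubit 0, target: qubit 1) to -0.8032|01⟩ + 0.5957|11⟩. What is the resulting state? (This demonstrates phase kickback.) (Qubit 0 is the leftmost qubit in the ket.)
-0.8032|01⟩ + (0.4212 - 0.4212i)|11⟩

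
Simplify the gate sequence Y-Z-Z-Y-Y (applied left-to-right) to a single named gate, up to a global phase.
Y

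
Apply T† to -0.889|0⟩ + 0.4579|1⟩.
-0.889|0⟩ + (0.3238 - 0.3238i)|1⟩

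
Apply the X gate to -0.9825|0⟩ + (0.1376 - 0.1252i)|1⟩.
(0.1376 - 0.1252i)|0⟩ - 0.9825|1⟩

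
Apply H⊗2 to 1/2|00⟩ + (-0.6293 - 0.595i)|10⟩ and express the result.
(-0.06465 - 0.2975i)|00⟩ + (-0.06465 - 0.2975i)|01⟩ + (0.5647 + 0.2975i)|10⟩ + (0.5647 + 0.2975i)|11⟩

H⊗2 gives amp(|y⟩) = (1/2) Σ_x (−1)^(x·y) amp(|x⟩), where x·y is the number of positions in which both x and y have a 1.
|00⟩: (1/2 + (-0.6293 - 0.595i))/2 = (-0.06465 - 0.2975i)
|01⟩: (1/2 + (-0.6293 - 0.595i))/2 = (-0.06465 - 0.2975i)
|10⟩: (1/2 - (-0.6293 - 0.595i))/2 = (0.5647 + 0.2975i)
|11⟩: (1/2 - (-0.6293 - 0.595i))/2 = (0.5647 + 0.2975i)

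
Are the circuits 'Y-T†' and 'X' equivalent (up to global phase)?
No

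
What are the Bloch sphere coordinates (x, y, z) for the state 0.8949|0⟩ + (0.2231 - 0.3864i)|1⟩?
(0.3993, -0.6916, 0.6018)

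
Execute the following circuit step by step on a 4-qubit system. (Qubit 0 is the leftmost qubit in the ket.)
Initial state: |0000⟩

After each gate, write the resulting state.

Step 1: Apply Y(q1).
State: i|0100⟩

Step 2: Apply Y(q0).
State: -|1100⟩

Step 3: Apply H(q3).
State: -1/√2|1100⟩ - 1/√2|1101⟩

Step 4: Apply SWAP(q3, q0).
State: -1/√2|0101⟩ - 1/√2|1101⟩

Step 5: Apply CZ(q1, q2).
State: -1/√2|0101⟩ - 1/√2|1101⟩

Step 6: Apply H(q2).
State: -1/2|0101⟩ - 1/2|0111⟩ - 1/2|1101⟩ - 1/2|1111⟩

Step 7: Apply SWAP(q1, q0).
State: -1/2|1001⟩ - 1/2|1011⟩ - 1/2|1101⟩ - 1/2|1111⟩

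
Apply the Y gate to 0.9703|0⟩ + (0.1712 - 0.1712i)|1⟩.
(-0.1712 - 0.1712i)|0⟩ + 0.9703i|1⟩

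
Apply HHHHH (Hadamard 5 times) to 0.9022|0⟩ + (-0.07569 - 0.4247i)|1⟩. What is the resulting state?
(0.5844 - 0.3003i)|0⟩ + (0.6915 + 0.3003i)|1⟩

H² = I, so H^5 = H: a single Hadamard. With (a, b) = (0.9022, (-0.07569 - 0.4247i)), H gives ((a + b)/√2, (a − b)/√2) = ((0.5844 - 0.3003i), (0.6915 + 0.3003i)).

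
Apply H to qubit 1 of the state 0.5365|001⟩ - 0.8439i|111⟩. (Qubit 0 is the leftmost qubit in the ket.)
0.3794|001⟩ + 0.3794|011⟩ - 0.5967i|101⟩ + 0.5967i|111⟩

H on qubit 1 mixes each pair of kets that differ only in qubit 1: amplitudes (a, b) of (|…0…⟩, |…1…⟩) become ((a + b)/√2, (a − b)/√2). Kets absent from the input have amplitude 0.
(|001⟩, |011⟩): (a, b) = (0.5365, 0) → (0.3794, 0.3794)
(|101⟩, |111⟩): (a, b) = (0, -0.8439i) → (-0.5967i, 0.5967i)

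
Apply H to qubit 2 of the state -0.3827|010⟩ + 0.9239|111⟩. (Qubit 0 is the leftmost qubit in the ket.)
-0.2706|010⟩ - 0.2706|011⟩ + 0.6533|110⟩ - 0.6533|111⟩

H on qubit 2 mixes each pair of kets that differ only in qubit 2: amplitudes (a, b) of (|…0…⟩, |…1…⟩) become ((a + b)/√2, (a − b)/√2). Kets absent from the input have amplitude 0.
(|010⟩, |011⟩): (a, b) = (-0.3827, 0) → (-0.2706, -0.2706)
(|110⟩, |111⟩): (a, b) = (0, 0.9239) → (0.6533, -0.6533)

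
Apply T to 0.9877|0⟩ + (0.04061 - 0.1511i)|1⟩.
0.9877|0⟩ + (0.1356 - 0.07813i)|1⟩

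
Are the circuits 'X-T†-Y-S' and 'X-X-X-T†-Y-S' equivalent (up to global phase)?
Yes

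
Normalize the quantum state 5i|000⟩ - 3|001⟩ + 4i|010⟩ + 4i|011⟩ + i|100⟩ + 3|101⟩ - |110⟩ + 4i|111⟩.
0.5185i|000⟩ - 0.3111|001⟩ + 0.4148i|010⟩ + 0.4148i|011⟩ + 0.1037i|100⟩ + 0.3111|101⟩ - 0.1037|110⟩ + 0.4148i|111⟩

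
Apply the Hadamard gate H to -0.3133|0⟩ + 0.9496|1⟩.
0.4499|0⟩ - 0.893|1⟩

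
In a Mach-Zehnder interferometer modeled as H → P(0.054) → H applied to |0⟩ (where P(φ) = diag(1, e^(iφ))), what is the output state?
(0.9993 + 0.02699i)|0⟩ + (0.0007288 - 0.02699i)|1⟩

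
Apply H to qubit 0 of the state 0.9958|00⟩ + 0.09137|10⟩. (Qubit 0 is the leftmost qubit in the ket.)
0.7687|00⟩ + 0.6395|10⟩

H on qubit 0 mixes each pair of kets that differ only in qubit 0: amplitudes (a, b) of (|…0…⟩, |…1…⟩) become ((a + b)/√2, (a − b)/√2). Kets absent from the input have amplitude 0.
(|00⟩, |10⟩): (a, b) = (0.9958, 0.09137) → (0.7687, 0.6395)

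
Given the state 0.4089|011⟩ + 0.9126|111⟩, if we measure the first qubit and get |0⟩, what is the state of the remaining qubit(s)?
|11⟩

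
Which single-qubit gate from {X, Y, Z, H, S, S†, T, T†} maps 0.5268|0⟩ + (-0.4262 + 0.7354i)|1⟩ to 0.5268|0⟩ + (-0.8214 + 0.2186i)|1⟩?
T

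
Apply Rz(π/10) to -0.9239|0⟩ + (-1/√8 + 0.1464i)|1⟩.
(-0.9125 + 0.1445i)|0⟩ + (-0.3721 + 0.08929i)|1⟩

Rz(π/10) = [[e^(−iθ/2), 0], [0, e^(iθ/2)]] with e^(±iθ/2) = cos(θ/2) ± i·sin(θ/2); θ = π/10, cos(θ/2) ≈ 0.987688, sin(θ/2) ≈ 0.156434.
With a = amp(|0⟩) = -0.9239 and b = amp(|1⟩) = (-1/√8 + 0.1464i):
new amp(|0⟩) = (0.987688 - 0.156434i)·a = (-0.9125 + 0.1445i)
new amp(|1⟩) = (0.987688 + 0.156434i)·b = (-0.3721 + 0.08929i)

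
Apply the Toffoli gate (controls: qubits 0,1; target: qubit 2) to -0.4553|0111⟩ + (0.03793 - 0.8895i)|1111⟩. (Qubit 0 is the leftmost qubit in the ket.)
-0.4553|0111⟩ + (0.03793 - 0.8895i)|1101⟩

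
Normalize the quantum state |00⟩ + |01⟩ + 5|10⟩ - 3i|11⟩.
0.1667|00⟩ + 0.1667|01⟩ + 0.8333|10⟩ - (1/2)i|11⟩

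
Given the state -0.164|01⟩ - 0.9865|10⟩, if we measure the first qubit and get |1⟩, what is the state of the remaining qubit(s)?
-|0⟩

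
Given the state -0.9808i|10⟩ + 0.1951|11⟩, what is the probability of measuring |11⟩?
0.03806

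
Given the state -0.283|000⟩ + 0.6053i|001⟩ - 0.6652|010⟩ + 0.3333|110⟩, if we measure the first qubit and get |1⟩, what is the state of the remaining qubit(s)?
|10⟩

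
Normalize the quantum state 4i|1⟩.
i|1⟩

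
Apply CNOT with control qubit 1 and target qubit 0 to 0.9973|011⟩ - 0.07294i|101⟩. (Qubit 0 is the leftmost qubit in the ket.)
-0.07294i|101⟩ + 0.9973|111⟩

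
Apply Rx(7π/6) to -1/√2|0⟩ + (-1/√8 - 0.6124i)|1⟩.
(-0.4085 + 0.3415i)|0⟩ + (0.09151 + 0.8415i)|1⟩

Rx(7π/6) = [[cos(θ/2), −i·sin(θ/2)], [−i·sin(θ/2), cos(θ/2)]]; θ = 7π/6, cos(θ/2) ≈ -0.258819, sin(θ/2) ≈ 0.965926.
With a = amp(|0⟩) = -1/√2 and b = amp(|1⟩) = (-1/√8 - 0.6124i):
new amp(|0⟩) = (-0.258819)·a + (-0.965926i)·b = (-0.4085 + 0.3415i)
new amp(|1⟩) = (-0.965926i)·a + (-0.258819)·b = (0.09151 + 0.8415i)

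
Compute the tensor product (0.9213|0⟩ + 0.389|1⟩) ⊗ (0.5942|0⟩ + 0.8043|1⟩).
0.5474|00⟩ + 0.741|01⟩ + 0.2311|10⟩ + 0.3129|11⟩

amp(|b₁b₂…⟩) = product of the factor amplitudes for bits b₁, b₂, …; only kets whose every factor amplitude is nonzero survive.
|00⟩: (0.9213)(0.5942) = 0.5474
|01⟩: (0.9213)(0.8043) = 0.741
|10⟩: (0.389)(0.5942) = 0.2311
|11⟩: (0.389)(0.8043) = 0.3129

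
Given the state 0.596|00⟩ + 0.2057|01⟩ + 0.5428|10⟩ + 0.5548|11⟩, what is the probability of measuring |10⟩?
0.2946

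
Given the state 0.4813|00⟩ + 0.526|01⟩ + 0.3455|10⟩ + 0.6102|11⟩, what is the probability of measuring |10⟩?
0.1194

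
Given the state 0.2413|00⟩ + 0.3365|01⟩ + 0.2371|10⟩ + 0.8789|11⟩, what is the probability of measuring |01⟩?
0.1132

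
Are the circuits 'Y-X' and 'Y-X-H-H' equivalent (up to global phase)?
Yes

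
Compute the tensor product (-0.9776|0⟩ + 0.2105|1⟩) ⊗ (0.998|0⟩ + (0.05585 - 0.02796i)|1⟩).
-0.9756|00⟩ + (-0.0546 + 0.02733i)|01⟩ + 0.2101|10⟩ + (0.01176 - 0.005886i)|11⟩

amp(|b₁b₂…⟩) = product of the factor amplitudes for bits b₁, b₂, …; only kets whose every factor amplitude is nonzero survive.
|00⟩: (-0.9776)(0.998) = -0.9756
|01⟩: (-0.9776)(0.05585 - 0.02796i) = (-0.0546 + 0.02733i)
|10⟩: (0.2105)(0.998) = 0.2101
|11⟩: (0.2105)(0.05585 - 0.02796i) = (0.01176 - 0.005886i)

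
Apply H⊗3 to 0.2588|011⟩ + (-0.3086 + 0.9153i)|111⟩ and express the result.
(-0.01761 + 0.3236i)|000⟩ + (0.01761 - 0.3236i)|001⟩ + (0.01761 - 0.3236i)|010⟩ + (-0.01761 + 0.3236i)|011⟩ + (0.2006 - 0.3236i)|100⟩ + (-0.2006 + 0.3236i)|101⟩ + (-0.2006 + 0.3236i)|110⟩ + (0.2006 - 0.3236i)|111⟩

H⊗3 gives amp(|y⟩) = (1/2√2) Σ_x (−1)^(x·y) amp(|x⟩), where x·y is the number of positions in which both x and y have a 1.
|000⟩: (0.2588 + (-0.3086 + 0.9153i))/(2√2) = (-0.01761 + 0.3236i)
|001⟩: (-0.2588 - (-0.3086 + 0.9153i))/(2√2) = (0.01761 - 0.3236i)
|010⟩: (-0.2588 - (-0.3086 + 0.9153i))/(2√2) = (0.01761 - 0.3236i)
|011⟩: (0.2588 + (-0.3086 + 0.9153i))/(2√2) = (-0.01761 + 0.3236i)
|100⟩: (0.2588 - (-0.3086 + 0.9153i))/(2√2) = (0.2006 - 0.3236i)
|101⟩: (-0.2588 + (-0.3086 + 0.9153i))/(2√2) = (-0.2006 + 0.3236i)
|110⟩: (-0.2588 + (-0.3086 + 0.9153i))/(2√2) = (-0.2006 + 0.3236i)
|111⟩: (0.2588 - (-0.3086 + 0.9153i))/(2√2) = (0.2006 - 0.3236i)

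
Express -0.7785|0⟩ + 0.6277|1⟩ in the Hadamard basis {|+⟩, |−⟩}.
-0.1066|+⟩ - 0.9943|−⟩

With |ψ⟩ = α|0⟩ + β|1⟩, the Hadamard-basis coefficients are ⟨+|ψ⟩ = (α + β)/√2 and ⟨−|ψ⟩ = (α − β)/√2.
Here α = -0.7785, β = 0.6277: (α + β)/√2 = -0.1066, (α − β)/√2 = -0.9943.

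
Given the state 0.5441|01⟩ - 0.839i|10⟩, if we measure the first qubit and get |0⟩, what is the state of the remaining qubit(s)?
|1⟩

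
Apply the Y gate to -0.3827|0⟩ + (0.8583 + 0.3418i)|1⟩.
(0.3418 - 0.8583i)|0⟩ - 0.3827i|1⟩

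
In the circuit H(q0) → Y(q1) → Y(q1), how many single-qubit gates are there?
3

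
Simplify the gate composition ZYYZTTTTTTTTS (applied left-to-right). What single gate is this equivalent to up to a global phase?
S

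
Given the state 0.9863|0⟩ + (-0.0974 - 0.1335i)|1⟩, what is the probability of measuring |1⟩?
0.02731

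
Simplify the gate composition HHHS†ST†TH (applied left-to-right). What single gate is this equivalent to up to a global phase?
I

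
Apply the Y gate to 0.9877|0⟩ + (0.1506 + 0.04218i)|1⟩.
(0.04218 - 0.1506i)|0⟩ + 0.9877i|1⟩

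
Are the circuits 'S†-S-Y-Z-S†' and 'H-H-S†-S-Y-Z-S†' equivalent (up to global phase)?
Yes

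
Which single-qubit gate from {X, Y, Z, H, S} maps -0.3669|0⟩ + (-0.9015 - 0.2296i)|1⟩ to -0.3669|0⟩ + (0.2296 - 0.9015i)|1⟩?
S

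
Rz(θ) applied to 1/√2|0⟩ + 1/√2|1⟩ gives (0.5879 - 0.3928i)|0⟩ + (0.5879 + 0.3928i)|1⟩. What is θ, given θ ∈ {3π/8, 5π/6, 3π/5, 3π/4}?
3π/8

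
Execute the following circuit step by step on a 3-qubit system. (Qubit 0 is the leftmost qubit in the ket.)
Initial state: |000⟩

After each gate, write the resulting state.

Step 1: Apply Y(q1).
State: i|010⟩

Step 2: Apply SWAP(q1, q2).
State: i|001⟩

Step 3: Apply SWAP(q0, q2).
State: i|100⟩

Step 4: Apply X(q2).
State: i|101⟩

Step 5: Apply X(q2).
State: i|100⟩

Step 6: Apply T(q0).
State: (-1/√2 + (1/√2)i)|100⟩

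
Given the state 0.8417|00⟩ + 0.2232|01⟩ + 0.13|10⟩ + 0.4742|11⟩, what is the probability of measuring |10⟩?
0.0169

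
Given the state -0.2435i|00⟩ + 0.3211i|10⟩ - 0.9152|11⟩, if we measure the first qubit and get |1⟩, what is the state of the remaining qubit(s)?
0.3311i|0⟩ - 0.9436|1⟩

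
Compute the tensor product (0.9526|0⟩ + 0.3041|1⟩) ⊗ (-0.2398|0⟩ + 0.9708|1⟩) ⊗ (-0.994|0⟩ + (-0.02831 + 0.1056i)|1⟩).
0.2271|000⟩ + (0.006467 - 0.02412i)|001⟩ - 0.9192|010⟩ + (-0.02618 + 0.09766i)|011⟩ + 0.07249|100⟩ + (0.002064 - 0.007701i)|101⟩ - 0.2934|110⟩ + (-0.008358 + 0.03118i)|111⟩

amp(|b₁b₂…⟩) = product of the factor amplitudes for bits b₁, b₂, …; only kets whose every factor amplitude is nonzero survive.
|000⟩: (0.9526)(-0.2398)(-0.994) = 0.2271
|001⟩: (0.9526)(-0.2398)(-0.02831 + 0.1056i) = (0.006467 - 0.02412i)
|010⟩: (0.9526)(0.9708)(-0.994) = -0.9192
|011⟩: (0.9526)(0.9708)(-0.02831 + 0.1056i) = (-0.02618 + 0.09766i)
|100⟩: (0.3041)(-0.2398)(-0.994) = 0.07249
|101⟩: (0.3041)(-0.2398)(-0.02831 + 0.1056i) = (0.002064 - 0.007701i)
|110⟩: (0.3041)(0.9708)(-0.994) = -0.2934
|111⟩: (0.3041)(0.9708)(-0.02831 + 0.1056i) = (-0.008358 + 0.03118i)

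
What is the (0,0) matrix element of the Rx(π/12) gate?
0.9914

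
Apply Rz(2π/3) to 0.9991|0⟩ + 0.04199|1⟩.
(0.4996 - 0.8652i)|0⟩ + (0.021 + 0.03636i)|1⟩

Rz(2π/3) = [[e^(−iθ/2), 0], [0, e^(iθ/2)]] with e^(±iθ/2) = cos(θ/2) ± i·sin(θ/2); θ = 2π/3, cos(θ/2) ≈ 0.5, sin(θ/2) ≈ 0.866025.
With a = amp(|0⟩) = 0.9991 and b = amp(|1⟩) = 0.04199:
new amp(|0⟩) = (0.5 - 0.866025i)·a = (0.4996 - 0.8652i)
new amp(|1⟩) = (0.5 + 0.866025i)·b = (0.021 + 0.03636i)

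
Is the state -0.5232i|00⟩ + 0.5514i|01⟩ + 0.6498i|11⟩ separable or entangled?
Entangled

Writing the state as a|00⟩ + b|01⟩ + c|10⟩ + d|11⟩, it is a product state iff ad − bc = 0.
Here (a, b, c, d) = (-0.5232i, 0.5514i, 0, 0.6498i): ad − bc = (-0.5232i)(0.6498i) − (0.5514i)(0) = 0.34 ≠ 0, so the state is entangled.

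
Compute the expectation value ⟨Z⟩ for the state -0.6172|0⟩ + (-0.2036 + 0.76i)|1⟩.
-0.2381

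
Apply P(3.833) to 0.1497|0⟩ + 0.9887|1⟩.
0.1497|0⟩ + (-0.7616 - 0.6304i)|1⟩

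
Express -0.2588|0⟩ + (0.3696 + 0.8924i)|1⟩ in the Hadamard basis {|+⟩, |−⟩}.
(0.07835 + 0.631i)|+⟩ + (-0.4443 - 0.631i)|−⟩

With |ψ⟩ = α|0⟩ + β|1⟩, the Hadamard-basis coefficients are ⟨+|ψ⟩ = (α + β)/√2 and ⟨−|ψ⟩ = (α − β)/√2.
Here α = -0.2588, β = (0.3696 + 0.8924i): (α + β)/√2 = (0.07835 + 0.631i), (α − β)/√2 = (-0.4443 - 0.631i).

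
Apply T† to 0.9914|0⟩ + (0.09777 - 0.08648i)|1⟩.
0.9914|0⟩ + (0.007983 - 0.1303i)|1⟩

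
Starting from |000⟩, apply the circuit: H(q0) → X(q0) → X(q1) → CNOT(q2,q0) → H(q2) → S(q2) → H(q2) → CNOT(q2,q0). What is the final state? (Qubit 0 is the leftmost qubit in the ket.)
(1/√8 + (1/√8)i)|010⟩ + (1/√8 - (1/√8)i)|011⟩ + (1/√8 + (1/√8)i)|110⟩ + (1/√8 - (1/√8)i)|111⟩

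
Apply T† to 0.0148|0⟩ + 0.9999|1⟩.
0.0148|0⟩ + (0.707 - 0.707i)|1⟩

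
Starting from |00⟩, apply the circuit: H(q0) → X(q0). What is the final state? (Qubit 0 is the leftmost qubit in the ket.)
1/√2|00⟩ + 1/√2|10⟩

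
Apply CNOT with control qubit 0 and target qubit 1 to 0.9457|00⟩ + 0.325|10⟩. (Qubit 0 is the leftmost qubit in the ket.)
0.9457|00⟩ + 0.325|11⟩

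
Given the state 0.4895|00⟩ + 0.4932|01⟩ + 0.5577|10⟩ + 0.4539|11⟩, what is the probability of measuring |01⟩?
0.2432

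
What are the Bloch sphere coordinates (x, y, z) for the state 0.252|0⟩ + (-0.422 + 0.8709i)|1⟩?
(-0.2127, 0.4389, -0.873)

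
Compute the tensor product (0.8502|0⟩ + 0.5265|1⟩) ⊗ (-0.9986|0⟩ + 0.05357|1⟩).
-0.849|00⟩ + 0.04555|01⟩ - 0.5258|10⟩ + 0.0282|11⟩

amp(|b₁b₂…⟩) = product of the factor amplitudes for bits b₁, b₂, …; only kets whose every factor amplitude is nonzero survive.
|00⟩: (0.8502)(-0.9986) = -0.849
|01⟩: (0.8502)(0.05357) = 0.04555
|10⟩: (0.5265)(-0.9986) = -0.5258
|11⟩: (0.5265)(0.05357) = 0.0282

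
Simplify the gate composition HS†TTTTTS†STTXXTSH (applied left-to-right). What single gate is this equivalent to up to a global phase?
I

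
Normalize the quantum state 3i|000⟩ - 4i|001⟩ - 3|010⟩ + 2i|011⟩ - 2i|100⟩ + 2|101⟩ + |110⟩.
0.4376i|000⟩ - 0.5835i|001⟩ - 0.4376|010⟩ + 0.2917i|011⟩ - 0.2917i|100⟩ + 0.2917|101⟩ + 0.1459|110⟩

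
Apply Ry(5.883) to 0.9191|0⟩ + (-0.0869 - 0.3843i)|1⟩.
(-0.8835 + 0.07638i)|0⟩ + (0.2678 + 0.3766i)|1⟩

Ry(5.883) = [[cos(θ/2), −sin(θ/2)], [sin(θ/2), cos(θ/2)]]; θ = 5.883, cos(θ/2) ≈ -0.980048, sin(θ/2) ≈ 0.19876.
With a = amp(|0⟩) = 0.9191 and b = amp(|1⟩) = (-0.0869 - 0.3843i):
new amp(|0⟩) = (-0.980048)·a + (-0.19876)·b = (-0.8835 + 0.07638i)
new amp(|1⟩) = (0.19876)·a + (-0.980048)·b = (0.2678 + 0.3766i)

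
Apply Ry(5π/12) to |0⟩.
0.7934|0⟩ + 0.6088|1⟩

Ry(5π/12) = [[cos(θ/2), −sin(θ/2)], [sin(θ/2), cos(θ/2)]]; θ = 5π/12, cos(θ/2) ≈ 0.793353, sin(θ/2) ≈ 0.608761.
With a = amp(|0⟩) = 1 and b = amp(|1⟩) = 0:
new amp(|0⟩) = (0.793353)·a + (-0.608761)·b = 0.7934
new amp(|1⟩) = (0.608761)·a + (0.793353)·b = 0.6088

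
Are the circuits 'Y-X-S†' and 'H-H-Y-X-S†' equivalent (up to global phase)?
Yes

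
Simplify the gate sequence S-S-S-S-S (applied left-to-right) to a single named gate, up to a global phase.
S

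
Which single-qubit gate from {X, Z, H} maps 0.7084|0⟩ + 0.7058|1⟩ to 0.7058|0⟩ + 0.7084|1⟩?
X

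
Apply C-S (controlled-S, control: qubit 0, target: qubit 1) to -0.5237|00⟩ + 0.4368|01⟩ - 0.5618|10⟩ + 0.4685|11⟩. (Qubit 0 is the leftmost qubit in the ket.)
-0.5237|00⟩ + 0.4368|01⟩ - 0.5618|10⟩ + 0.4685i|11⟩

C-S leaves the control-|0⟩ kets |00⟩, |01⟩ unchanged and applies S to qubit 1 on the control-|1⟩ pair (|10⟩, |11⟩).
S = [[1, 0], [0, i]].
With a = amp(|10⟩) = -0.5618 and b = amp(|11⟩) = 0.4685:
new amp(|10⟩) = (1)·a = -0.5618
new amp(|11⟩) = (i)·b = 0.4685i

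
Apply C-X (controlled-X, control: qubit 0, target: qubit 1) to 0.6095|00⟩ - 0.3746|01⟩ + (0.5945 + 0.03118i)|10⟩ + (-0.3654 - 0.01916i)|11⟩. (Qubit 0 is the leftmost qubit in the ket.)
0.6095|00⟩ - 0.3746|01⟩ + (-0.3654 - 0.01916i)|10⟩ + (0.5945 + 0.03118i)|11⟩

C-X leaves the control-|0⟩ kets |00⟩, |01⟩ unchanged and applies X to qubit 1 on the control-|1⟩ pair (|10⟩, |11⟩).
X = [[0, 1], [1, 0]].
With a = amp(|10⟩) = (0.5945 + 0.03118i) and b = amp(|11⟩) = (-0.3654 - 0.01916i):
new amp(|10⟩) = (1)·b = (-0.3654 - 0.01916i)
new amp(|11⟩) = (1)·a = (0.5945 + 0.03118i)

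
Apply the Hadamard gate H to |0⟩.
1/√2|0⟩ + 1/√2|1⟩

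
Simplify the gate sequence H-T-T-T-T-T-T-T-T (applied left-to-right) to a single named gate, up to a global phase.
H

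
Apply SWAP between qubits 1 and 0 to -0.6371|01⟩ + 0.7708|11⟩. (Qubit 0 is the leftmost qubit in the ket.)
-0.6371|10⟩ + 0.7708|11⟩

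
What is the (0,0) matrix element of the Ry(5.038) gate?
-0.8124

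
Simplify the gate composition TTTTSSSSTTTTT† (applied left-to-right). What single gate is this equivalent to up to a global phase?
T†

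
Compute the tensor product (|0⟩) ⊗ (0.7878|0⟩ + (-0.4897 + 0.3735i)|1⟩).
0.7878|00⟩ + (-0.4897 + 0.3735i)|01⟩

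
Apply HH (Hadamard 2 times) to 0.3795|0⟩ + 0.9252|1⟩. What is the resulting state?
0.3795|0⟩ + 0.9252|1⟩

H² = I, so an even number of Hadamards cancels: H^2 = I and the state is unchanged.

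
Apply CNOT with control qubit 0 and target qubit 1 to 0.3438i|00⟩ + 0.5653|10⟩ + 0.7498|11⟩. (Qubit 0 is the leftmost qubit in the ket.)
0.3438i|00⟩ + 0.7498|10⟩ + 0.5653|11⟩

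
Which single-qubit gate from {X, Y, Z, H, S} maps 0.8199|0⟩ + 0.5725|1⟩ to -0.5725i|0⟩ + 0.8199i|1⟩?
Y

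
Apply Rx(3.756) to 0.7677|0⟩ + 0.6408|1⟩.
(-0.2321 - 0.6108i)|0⟩ + (-0.1938 - 0.7318i)|1⟩

Rx(3.756) = [[cos(θ/2), −i·sin(θ/2)], [−i·sin(θ/2), cos(θ/2)]]; θ = 3.756, cos(θ/2) ≈ -0.302394, sin(θ/2) ≈ 0.953183.
With a = amp(|0⟩) = 0.7677 and b = amp(|1⟩) = 0.6408:
new amp(|0⟩) = (-0.302394)·a + (-0.953183i)·b = (-0.2321 - 0.6108i)
new amp(|1⟩) = (-0.953183i)·a + (-0.302394)·b = (-0.1938 - 0.7318i)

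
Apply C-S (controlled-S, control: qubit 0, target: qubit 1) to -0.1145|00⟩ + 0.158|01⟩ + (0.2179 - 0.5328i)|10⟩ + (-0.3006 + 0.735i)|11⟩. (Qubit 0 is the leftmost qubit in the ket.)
-0.1145|00⟩ + 0.158|01⟩ + (0.2179 - 0.5328i)|10⟩ + (-0.735 - 0.3006i)|11⟩

C-S leaves the control-|0⟩ kets |00⟩, |01⟩ unchanged and applies S to qubit 1 on the control-|1⟩ pair (|10⟩, |11⟩).
S = [[1, 0], [0, i]].
With a = amp(|10⟩) = (0.2179 - 0.5328i) and b = amp(|11⟩) = (-0.3006 + 0.735i):
new amp(|10⟩) = (1)·a = (0.2179 - 0.5328i)
new amp(|11⟩) = (i)·b = (-0.735 - 0.3006i)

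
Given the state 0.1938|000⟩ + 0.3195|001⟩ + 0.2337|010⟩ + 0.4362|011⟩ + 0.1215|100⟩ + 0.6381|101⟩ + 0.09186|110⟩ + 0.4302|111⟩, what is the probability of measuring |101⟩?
0.4072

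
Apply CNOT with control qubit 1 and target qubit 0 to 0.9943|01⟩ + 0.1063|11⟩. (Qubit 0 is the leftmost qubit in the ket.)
0.1063|01⟩ + 0.9943|11⟩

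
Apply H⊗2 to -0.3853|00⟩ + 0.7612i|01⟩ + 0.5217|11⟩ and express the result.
(0.0682 + 0.3806i)|00⟩ + (-0.4535 - 0.3806i)|01⟩ + (-0.4535 + 0.3806i)|10⟩ + (0.0682 - 0.3806i)|11⟩

H⊗2 gives amp(|y⟩) = (1/2) Σ_x (−1)^(x·y) amp(|x⟩), where x·y is the number of positions in which both x and y have a 1.
|00⟩: (-0.3853 + 0.7612i + 0.5217)/2 = (0.0682 + 0.3806i)
|01⟩: (-0.3853 - 0.7612i - 0.5217)/2 = (-0.4535 - 0.3806i)
|10⟩: (-0.3853 + 0.7612i - 0.5217)/2 = (-0.4535 + 0.3806i)
|11⟩: (-0.3853 - 0.7612i + 0.5217)/2 = (0.0682 - 0.3806i)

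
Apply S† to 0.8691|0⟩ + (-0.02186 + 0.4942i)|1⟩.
0.8691|0⟩ + (0.4942 + 0.02186i)|1⟩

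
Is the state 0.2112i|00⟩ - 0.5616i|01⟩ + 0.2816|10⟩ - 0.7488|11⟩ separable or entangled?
Separable

Writing the state as a|00⟩ + b|01⟩ + c|10⟩ + d|11⟩, it is a product state iff ad − bc = 0.
Here (a, b, c, d) = (0.2112i, -0.5616i, 0.2816, -0.7488): ad − bc = (0.2112i)(-0.7488) − (-0.5616i)(0.2816) = 0, so the state is separable.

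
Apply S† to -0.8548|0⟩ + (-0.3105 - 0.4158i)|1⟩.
-0.8548|0⟩ + (-0.4158 + 0.3105i)|1⟩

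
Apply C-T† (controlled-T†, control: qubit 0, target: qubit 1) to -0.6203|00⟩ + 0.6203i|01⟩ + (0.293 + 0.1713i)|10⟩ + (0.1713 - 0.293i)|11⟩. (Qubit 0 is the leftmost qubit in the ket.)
-0.6203|00⟩ + 0.6203i|01⟩ + (0.293 + 0.1713i)|10⟩ + (-0.08605 - 0.3283i)|11⟩

C-T† leaves the control-|0⟩ kets |00⟩, |01⟩ unchanged and applies T† to qubit 1 on the control-|1⟩ pair (|10⟩, |11⟩).
T† = [[1, 0], [0, (1/√2 - (1/√2)i)]].
With a = amp(|10⟩) = (0.293 + 0.1713i) and b = amp(|11⟩) = (0.1713 - 0.293i):
new amp(|10⟩) = (1)·a = (0.293 + 0.1713i)
new amp(|11⟩) = (1/√2 - (1/√2)i)·b = (-0.08605 - 0.3283i)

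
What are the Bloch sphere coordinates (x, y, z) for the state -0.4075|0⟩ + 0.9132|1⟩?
(-0.7443, 0, -0.6679)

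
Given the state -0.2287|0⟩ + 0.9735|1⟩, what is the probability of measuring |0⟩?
0.0523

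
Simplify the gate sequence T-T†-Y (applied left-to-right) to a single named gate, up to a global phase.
Y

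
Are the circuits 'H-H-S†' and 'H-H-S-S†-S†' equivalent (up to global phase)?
Yes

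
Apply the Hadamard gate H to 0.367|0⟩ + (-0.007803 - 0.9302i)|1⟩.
(0.254 - 0.6578i)|0⟩ + (0.265 + 0.6578i)|1⟩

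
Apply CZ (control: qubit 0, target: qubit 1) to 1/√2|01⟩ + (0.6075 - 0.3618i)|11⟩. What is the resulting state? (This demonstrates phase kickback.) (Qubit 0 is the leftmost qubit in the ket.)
1/√2|01⟩ + (-0.6075 + 0.3618i)|11⟩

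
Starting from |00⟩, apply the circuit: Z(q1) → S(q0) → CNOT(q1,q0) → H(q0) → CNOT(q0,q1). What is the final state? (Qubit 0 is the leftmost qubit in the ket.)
1/√2|00⟩ + 1/√2|11⟩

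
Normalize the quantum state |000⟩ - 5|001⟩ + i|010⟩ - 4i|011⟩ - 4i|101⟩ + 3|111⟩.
0.1213|000⟩ - 0.6063|001⟩ + 0.1213i|010⟩ - 0.4851i|011⟩ - 0.4851i|101⟩ + 0.3638|111⟩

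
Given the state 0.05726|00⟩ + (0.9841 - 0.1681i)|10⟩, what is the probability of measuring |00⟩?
0.003279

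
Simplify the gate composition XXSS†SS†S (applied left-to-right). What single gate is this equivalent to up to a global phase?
S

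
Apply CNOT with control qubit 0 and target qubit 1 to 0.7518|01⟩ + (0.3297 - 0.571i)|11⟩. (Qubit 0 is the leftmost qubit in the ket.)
0.7518|01⟩ + (0.3297 - 0.571i)|10⟩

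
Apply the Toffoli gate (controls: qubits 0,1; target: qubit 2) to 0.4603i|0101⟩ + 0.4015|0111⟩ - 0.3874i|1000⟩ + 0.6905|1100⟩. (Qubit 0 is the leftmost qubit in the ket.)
0.4603i|0101⟩ + 0.4015|0111⟩ - 0.3874i|1000⟩ + 0.6905|1110⟩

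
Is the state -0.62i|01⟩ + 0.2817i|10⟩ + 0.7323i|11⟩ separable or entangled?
Entangled

Writing the state as a|00⟩ + b|01⟩ + c|10⟩ + d|11⟩, it is a product state iff ad − bc = 0.
Here (a, b, c, d) = (0, -0.62i, 0.2817i, 0.7323i): ad − bc = (0)(0.7323i) − (-0.62i)(0.2817i) = -0.1747 ≠ 0, so the state is entangled.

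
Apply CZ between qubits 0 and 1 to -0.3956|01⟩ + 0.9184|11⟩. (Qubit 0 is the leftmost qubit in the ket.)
-0.3956|01⟩ - 0.9184|11⟩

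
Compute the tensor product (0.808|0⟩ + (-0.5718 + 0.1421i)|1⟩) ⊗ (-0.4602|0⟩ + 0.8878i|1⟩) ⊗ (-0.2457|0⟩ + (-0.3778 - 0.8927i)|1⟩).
0.09136|000⟩ + (0.1405 + 0.3319i)|001⟩ - 0.1763i|010⟩ + (0.6404 - 0.271i)|011⟩ + (-0.06465 + 0.01607i)|100⟩ + (-0.1578 - 0.2102i)|101⟩ + (0.031 + 0.1247i)|110⟩ + (-0.4055 + 0.3044i)|111⟩

amp(|b₁b₂…⟩) = product of the factor amplitudes for bits b₁, b₂, …; only kets whose every factor amplitude is nonzero survive.
|000⟩: (0.808)(-0.4602)(-0.2457) = 0.09136
|001⟩: (0.808)(-0.4602)(-0.3778 - 0.8927i) = (0.1405 + 0.3319i)
|010⟩: (0.808)(0.8878i)(-0.2457) = -0.1763i
|011⟩: (0.808)(0.8878i)(-0.3778 - 0.8927i) = (0.6404 - 0.271i)
|100⟩: (-0.5718 + 0.1421i)(-0.4602)(-0.2457) = (-0.06465 + 0.01607i)
|101⟩: (-0.5718 + 0.1421i)(-0.4602)(-0.3778 - 0.8927i) = (-0.1578 - 0.2102i)
|110⟩: (-0.5718 + 0.1421i)(0.8878i)(-0.2457) = (0.031 + 0.1247i)
|111⟩: (-0.5718 + 0.1421i)(0.8878i)(-0.3778 - 0.8927i) = (-0.4055 + 0.3044i)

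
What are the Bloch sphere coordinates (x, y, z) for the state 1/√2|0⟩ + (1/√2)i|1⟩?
(0, 1, 0)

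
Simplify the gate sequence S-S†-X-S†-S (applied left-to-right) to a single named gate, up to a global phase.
X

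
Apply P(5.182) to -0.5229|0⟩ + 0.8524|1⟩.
-0.5229|0⟩ + (0.3857 - 0.7601i)|1⟩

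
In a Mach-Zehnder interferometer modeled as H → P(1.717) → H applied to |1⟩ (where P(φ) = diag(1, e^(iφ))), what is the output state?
(0.5728 - 0.4947i)|0⟩ + (0.4272 + 0.4947i)|1⟩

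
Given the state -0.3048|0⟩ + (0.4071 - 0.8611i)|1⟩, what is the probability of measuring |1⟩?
0.9072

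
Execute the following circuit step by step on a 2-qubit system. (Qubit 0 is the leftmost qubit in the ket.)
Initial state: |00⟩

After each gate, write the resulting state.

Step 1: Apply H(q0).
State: 1/√2|00⟩ + 1/√2|10⟩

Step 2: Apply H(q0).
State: |00⟩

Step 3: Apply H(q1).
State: 1/√2|00⟩ + 1/√2|01⟩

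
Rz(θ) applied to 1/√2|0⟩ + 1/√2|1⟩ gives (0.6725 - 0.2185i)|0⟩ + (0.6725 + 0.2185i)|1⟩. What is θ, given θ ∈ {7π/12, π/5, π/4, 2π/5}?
π/5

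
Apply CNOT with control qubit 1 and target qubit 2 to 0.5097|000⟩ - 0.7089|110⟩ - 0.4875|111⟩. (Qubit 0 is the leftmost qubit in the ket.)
0.5097|000⟩ - 0.4875|110⟩ - 0.7089|111⟩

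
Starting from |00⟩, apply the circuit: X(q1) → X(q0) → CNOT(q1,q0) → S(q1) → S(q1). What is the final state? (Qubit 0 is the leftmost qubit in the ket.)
-|01⟩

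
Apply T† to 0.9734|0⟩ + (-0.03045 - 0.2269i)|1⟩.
0.9734|0⟩ + (-0.182 - 0.1389i)|1⟩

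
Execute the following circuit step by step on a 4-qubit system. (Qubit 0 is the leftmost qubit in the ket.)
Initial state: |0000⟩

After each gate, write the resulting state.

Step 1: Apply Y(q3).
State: i|0001⟩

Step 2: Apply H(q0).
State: (1/√2)i|0001⟩ + (1/√2)i|1001⟩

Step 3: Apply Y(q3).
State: 1/√2|0000⟩ + 1/√2|1000⟩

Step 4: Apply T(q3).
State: 1/√2|0000⟩ + 1/√2|1000⟩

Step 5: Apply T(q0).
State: 1/√2|0000⟩ + (1/2 + (1/2)i)|1000⟩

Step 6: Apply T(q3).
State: 1/√2|0000⟩ + (1/2 + (1/2)i)|1000⟩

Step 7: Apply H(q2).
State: 1/2|0000⟩ + 1/2|0010⟩ + (1/√8 + (1/√8)i)|1000⟩ + (1/√8 + (1/√8)i)|1010⟩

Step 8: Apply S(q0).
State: 1/2|0000⟩ + 1/2|0010⟩ + (-1/√8 + (1/√8)i)|1000⟩ + (-1/√8 + (1/√8)i)|1010⟩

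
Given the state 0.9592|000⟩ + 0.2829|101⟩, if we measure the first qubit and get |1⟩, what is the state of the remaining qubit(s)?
|01⟩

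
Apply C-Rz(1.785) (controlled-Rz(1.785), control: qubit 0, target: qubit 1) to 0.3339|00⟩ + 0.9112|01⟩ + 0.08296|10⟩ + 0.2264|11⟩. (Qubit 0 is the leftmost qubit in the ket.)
0.3339|00⟩ + 0.9112|01⟩ + (0.05205 - 0.0646i)|10⟩ + (0.1421 + 0.1763i)|11⟩

C-Rz(1.785) leaves the control-|0⟩ kets |00⟩, |01⟩ unchanged and applies Rz(1.785) to qubit 1 on the control-|1⟩ pair (|10⟩, |11⟩).
Rz(1.785) = [[e^(−iθ/2), 0], [0, e^(iθ/2)]] with e^(±iθ/2) = cos(θ/2) ± i·sin(θ/2); θ = 1.785, cos(θ/2) ≈ 0.627467, sin(θ/2) ≈ 0.778643.
With a = amp(|10⟩) = 0.08296 and b = amp(|11⟩) = 0.2264:
new amp(|10⟩) = (0.627467 - 0.778643i)·a = (0.05205 - 0.0646i)
new amp(|11⟩) = (0.627467 + 0.778643i)·b = (0.1421 + 0.1763i)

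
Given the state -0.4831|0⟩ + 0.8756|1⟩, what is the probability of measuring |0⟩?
0.2334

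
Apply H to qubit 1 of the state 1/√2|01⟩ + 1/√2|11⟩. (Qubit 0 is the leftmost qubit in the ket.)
1/2|00⟩ - 1/2|01⟩ + 1/2|10⟩ - 1/2|11⟩

H on qubit 1 mixes each pair of kets that differ only in qubit 1: amplitudes (a, b) of (|…0…⟩, |…1…⟩) become ((a + b)/√2, (a − b)/√2). Kets absent from the input have amplitude 0.
(|00⟩, |01⟩): (a, b) = (0, 1/√2) → (1/2, -1/2)
(|10⟩, |11⟩): (a, b) = (0, 1/√2) → (1/2, -1/2)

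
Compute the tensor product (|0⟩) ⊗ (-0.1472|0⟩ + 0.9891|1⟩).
-0.1472|00⟩ + 0.9891|01⟩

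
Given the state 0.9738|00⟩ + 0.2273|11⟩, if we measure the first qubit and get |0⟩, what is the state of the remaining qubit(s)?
|0⟩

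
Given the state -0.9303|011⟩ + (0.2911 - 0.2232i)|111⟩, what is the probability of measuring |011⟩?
0.8655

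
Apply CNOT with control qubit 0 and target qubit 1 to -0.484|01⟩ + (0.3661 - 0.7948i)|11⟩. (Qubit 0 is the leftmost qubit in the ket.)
-0.484|01⟩ + (0.3661 - 0.7948i)|10⟩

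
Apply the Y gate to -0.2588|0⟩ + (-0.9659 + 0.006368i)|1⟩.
(0.006368 + 0.9659i)|0⟩ - 0.2588i|1⟩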